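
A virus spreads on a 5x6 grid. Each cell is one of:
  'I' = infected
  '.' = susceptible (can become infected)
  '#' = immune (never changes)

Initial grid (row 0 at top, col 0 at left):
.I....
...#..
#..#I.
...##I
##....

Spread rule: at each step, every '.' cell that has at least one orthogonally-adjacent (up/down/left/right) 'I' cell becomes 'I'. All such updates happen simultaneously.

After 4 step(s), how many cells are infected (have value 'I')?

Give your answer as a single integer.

Step 0 (initial): 3 infected
Step 1: +6 new -> 9 infected
Step 2: +7 new -> 16 infected
Step 3: +4 new -> 20 infected
Step 4: +3 new -> 23 infected

Answer: 23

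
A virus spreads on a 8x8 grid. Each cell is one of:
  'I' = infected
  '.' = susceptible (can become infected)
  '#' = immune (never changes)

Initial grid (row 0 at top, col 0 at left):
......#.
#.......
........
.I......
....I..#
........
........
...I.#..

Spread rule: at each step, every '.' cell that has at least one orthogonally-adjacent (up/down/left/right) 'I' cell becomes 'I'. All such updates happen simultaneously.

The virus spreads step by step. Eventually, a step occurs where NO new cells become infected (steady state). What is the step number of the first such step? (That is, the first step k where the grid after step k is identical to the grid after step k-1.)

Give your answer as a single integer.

Answer: 8

Derivation:
Step 0 (initial): 3 infected
Step 1: +11 new -> 14 infected
Step 2: +15 new -> 29 infected
Step 3: +12 new -> 41 infected
Step 4: +10 new -> 51 infected
Step 5: +6 new -> 57 infected
Step 6: +2 new -> 59 infected
Step 7: +1 new -> 60 infected
Step 8: +0 new -> 60 infected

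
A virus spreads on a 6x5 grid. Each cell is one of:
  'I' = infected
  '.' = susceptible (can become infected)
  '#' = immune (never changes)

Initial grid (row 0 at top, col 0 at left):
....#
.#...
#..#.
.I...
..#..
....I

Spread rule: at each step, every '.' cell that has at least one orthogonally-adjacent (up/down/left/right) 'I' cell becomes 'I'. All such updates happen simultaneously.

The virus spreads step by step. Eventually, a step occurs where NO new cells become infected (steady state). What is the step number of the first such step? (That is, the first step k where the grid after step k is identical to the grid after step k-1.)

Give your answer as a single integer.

Answer: 8

Derivation:
Step 0 (initial): 2 infected
Step 1: +6 new -> 8 infected
Step 2: +7 new -> 15 infected
Step 3: +3 new -> 18 infected
Step 4: +3 new -> 21 infected
Step 5: +2 new -> 23 infected
Step 6: +1 new -> 24 infected
Step 7: +1 new -> 25 infected
Step 8: +0 new -> 25 infected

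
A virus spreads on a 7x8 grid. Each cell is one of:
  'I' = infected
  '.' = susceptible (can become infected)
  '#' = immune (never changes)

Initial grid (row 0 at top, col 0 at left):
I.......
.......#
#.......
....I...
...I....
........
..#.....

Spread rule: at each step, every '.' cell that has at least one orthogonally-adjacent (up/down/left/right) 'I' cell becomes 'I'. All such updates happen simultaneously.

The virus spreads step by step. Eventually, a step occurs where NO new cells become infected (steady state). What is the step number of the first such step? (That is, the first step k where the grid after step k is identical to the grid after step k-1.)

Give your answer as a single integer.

Answer: 7

Derivation:
Step 0 (initial): 3 infected
Step 1: +8 new -> 11 infected
Step 2: +12 new -> 23 infected
Step 3: +15 new -> 38 infected
Step 4: +9 new -> 47 infected
Step 5: +4 new -> 51 infected
Step 6: +2 new -> 53 infected
Step 7: +0 new -> 53 infected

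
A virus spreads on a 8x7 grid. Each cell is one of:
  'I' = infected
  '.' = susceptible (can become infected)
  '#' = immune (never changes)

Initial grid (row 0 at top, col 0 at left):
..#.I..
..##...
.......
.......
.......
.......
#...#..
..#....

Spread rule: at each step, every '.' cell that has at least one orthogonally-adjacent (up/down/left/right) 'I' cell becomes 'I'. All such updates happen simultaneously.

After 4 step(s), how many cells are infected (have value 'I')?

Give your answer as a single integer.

Answer: 16

Derivation:
Step 0 (initial): 1 infected
Step 1: +3 new -> 4 infected
Step 2: +3 new -> 7 infected
Step 3: +4 new -> 11 infected
Step 4: +5 new -> 16 infected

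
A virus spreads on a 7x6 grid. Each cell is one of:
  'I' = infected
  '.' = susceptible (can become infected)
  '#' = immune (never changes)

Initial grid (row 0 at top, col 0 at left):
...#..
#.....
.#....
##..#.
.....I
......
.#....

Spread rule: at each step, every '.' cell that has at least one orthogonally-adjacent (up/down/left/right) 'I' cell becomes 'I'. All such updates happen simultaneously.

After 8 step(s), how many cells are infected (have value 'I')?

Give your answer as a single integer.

Answer: 33

Derivation:
Step 0 (initial): 1 infected
Step 1: +3 new -> 4 infected
Step 2: +4 new -> 8 infected
Step 3: +6 new -> 14 infected
Step 4: +7 new -> 21 infected
Step 5: +6 new -> 27 infected
Step 6: +2 new -> 29 infected
Step 7: +3 new -> 32 infected
Step 8: +1 new -> 33 infected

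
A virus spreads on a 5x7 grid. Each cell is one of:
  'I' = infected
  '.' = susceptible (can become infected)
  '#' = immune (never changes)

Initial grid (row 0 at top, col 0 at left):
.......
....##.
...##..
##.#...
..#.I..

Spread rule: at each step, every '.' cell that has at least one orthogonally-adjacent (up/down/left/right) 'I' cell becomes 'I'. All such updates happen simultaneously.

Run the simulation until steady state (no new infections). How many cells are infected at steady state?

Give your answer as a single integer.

Step 0 (initial): 1 infected
Step 1: +3 new -> 4 infected
Step 2: +2 new -> 6 infected
Step 3: +2 new -> 8 infected
Step 4: +1 new -> 9 infected
Step 5: +1 new -> 10 infected
Step 6: +1 new -> 11 infected
Step 7: +1 new -> 12 infected
Step 8: +1 new -> 13 infected
Step 9: +1 new -> 14 infected
Step 10: +2 new -> 16 infected
Step 11: +2 new -> 18 infected
Step 12: +3 new -> 21 infected
Step 13: +3 new -> 24 infected
Step 14: +1 new -> 25 infected
Step 15: +0 new -> 25 infected

Answer: 25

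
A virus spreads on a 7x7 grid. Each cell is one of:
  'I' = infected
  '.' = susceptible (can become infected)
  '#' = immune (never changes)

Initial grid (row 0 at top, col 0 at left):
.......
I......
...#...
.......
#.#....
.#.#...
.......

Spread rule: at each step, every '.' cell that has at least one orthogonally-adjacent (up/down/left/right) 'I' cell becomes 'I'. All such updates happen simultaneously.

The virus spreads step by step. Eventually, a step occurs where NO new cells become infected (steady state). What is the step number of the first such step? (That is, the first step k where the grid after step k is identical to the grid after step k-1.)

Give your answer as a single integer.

Answer: 15

Derivation:
Step 0 (initial): 1 infected
Step 1: +3 new -> 4 infected
Step 2: +4 new -> 8 infected
Step 3: +4 new -> 12 infected
Step 4: +4 new -> 16 infected
Step 5: +4 new -> 20 infected
Step 6: +5 new -> 25 infected
Step 7: +4 new -> 29 infected
Step 8: +3 new -> 32 infected
Step 9: +3 new -> 35 infected
Step 10: +3 new -> 38 infected
Step 11: +2 new -> 40 infected
Step 12: +2 new -> 42 infected
Step 13: +1 new -> 43 infected
Step 14: +1 new -> 44 infected
Step 15: +0 new -> 44 infected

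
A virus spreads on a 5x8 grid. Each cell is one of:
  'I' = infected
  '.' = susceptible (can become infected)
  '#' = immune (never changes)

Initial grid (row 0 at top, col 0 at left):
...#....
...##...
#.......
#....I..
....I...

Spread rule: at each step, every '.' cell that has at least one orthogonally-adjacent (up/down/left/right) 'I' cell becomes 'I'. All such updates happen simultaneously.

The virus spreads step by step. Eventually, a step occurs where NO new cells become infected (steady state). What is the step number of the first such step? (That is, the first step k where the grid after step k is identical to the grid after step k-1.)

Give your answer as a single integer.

Step 0 (initial): 2 infected
Step 1: +5 new -> 7 infected
Step 2: +7 new -> 14 infected
Step 3: +7 new -> 21 infected
Step 4: +6 new -> 27 infected
Step 5: +3 new -> 30 infected
Step 6: +2 new -> 32 infected
Step 7: +2 new -> 34 infected
Step 8: +1 new -> 35 infected
Step 9: +0 new -> 35 infected

Answer: 9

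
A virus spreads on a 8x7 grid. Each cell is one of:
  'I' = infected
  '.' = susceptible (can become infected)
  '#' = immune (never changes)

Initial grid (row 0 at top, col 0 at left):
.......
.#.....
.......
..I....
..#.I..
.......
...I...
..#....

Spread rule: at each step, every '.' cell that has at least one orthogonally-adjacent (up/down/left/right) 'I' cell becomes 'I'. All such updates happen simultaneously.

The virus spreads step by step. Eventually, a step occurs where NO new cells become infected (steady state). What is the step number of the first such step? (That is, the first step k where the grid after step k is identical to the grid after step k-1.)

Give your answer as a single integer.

Step 0 (initial): 3 infected
Step 1: +11 new -> 14 infected
Step 2: +13 new -> 27 infected
Step 3: +13 new -> 40 infected
Step 4: +9 new -> 49 infected
Step 5: +3 new -> 52 infected
Step 6: +1 new -> 53 infected
Step 7: +0 new -> 53 infected

Answer: 7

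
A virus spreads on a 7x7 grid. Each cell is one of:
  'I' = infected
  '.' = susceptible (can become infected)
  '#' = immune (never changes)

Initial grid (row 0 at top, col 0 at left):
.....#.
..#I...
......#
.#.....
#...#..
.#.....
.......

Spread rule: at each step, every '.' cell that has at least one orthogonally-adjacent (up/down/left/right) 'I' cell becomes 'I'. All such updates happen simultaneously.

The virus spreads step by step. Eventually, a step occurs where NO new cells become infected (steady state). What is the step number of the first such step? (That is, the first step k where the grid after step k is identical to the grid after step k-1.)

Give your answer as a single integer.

Answer: 10

Derivation:
Step 0 (initial): 1 infected
Step 1: +3 new -> 4 infected
Step 2: +6 new -> 10 infected
Step 3: +7 new -> 17 infected
Step 4: +7 new -> 24 infected
Step 5: +8 new -> 32 infected
Step 6: +4 new -> 36 infected
Step 7: +3 new -> 39 infected
Step 8: +2 new -> 41 infected
Step 9: +1 new -> 42 infected
Step 10: +0 new -> 42 infected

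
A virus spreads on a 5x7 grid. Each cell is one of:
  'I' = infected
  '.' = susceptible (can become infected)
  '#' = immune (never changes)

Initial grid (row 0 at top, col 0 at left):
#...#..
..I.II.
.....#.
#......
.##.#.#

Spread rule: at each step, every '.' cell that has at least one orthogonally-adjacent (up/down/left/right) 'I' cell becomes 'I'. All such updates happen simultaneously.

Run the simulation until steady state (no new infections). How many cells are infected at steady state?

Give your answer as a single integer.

Step 0 (initial): 3 infected
Step 1: +7 new -> 10 infected
Step 2: +9 new -> 19 infected
Step 3: +5 new -> 24 infected
Step 4: +2 new -> 26 infected
Step 5: +0 new -> 26 infected

Answer: 26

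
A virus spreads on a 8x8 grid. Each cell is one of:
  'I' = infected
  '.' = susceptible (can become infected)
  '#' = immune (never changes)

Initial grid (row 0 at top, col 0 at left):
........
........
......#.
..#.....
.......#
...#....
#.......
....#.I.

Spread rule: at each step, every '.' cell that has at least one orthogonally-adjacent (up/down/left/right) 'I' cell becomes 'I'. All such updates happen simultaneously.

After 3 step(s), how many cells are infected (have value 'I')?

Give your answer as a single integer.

Answer: 11

Derivation:
Step 0 (initial): 1 infected
Step 1: +3 new -> 4 infected
Step 2: +3 new -> 7 infected
Step 3: +4 new -> 11 infected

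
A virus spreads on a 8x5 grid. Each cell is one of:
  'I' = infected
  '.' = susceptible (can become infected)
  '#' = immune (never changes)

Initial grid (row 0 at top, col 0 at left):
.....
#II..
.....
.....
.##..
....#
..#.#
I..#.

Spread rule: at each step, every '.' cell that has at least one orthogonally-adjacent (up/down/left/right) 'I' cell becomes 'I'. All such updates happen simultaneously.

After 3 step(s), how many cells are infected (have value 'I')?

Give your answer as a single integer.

Step 0 (initial): 3 infected
Step 1: +7 new -> 10 infected
Step 2: +10 new -> 20 infected
Step 3: +6 new -> 26 infected

Answer: 26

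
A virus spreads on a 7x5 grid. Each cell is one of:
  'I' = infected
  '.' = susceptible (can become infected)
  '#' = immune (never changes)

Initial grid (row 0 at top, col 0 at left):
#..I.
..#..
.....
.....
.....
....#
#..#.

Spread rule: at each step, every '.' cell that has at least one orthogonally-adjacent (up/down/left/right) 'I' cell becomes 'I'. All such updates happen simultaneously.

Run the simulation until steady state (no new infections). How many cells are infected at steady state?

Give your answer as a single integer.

Step 0 (initial): 1 infected
Step 1: +3 new -> 4 infected
Step 2: +3 new -> 7 infected
Step 3: +4 new -> 11 infected
Step 4: +5 new -> 16 infected
Step 5: +5 new -> 21 infected
Step 6: +3 new -> 24 infected
Step 7: +3 new -> 27 infected
Step 8: +2 new -> 29 infected
Step 9: +0 new -> 29 infected

Answer: 29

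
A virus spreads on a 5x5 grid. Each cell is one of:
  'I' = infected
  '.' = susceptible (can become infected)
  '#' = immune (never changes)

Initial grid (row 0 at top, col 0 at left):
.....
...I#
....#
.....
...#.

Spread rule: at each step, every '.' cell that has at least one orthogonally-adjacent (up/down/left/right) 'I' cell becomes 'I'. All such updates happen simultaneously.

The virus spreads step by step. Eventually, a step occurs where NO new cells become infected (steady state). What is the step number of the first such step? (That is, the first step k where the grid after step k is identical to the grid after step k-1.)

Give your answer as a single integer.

Step 0 (initial): 1 infected
Step 1: +3 new -> 4 infected
Step 2: +5 new -> 9 infected
Step 3: +5 new -> 14 infected
Step 4: +5 new -> 19 infected
Step 5: +2 new -> 21 infected
Step 6: +1 new -> 22 infected
Step 7: +0 new -> 22 infected

Answer: 7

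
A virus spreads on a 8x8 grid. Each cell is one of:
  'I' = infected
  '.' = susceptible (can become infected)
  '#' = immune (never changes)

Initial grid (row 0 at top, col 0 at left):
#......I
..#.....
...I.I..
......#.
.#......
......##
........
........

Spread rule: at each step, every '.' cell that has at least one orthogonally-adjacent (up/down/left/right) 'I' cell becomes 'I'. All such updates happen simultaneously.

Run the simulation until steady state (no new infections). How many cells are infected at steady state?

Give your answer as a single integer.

Step 0 (initial): 3 infected
Step 1: +9 new -> 12 infected
Step 2: +10 new -> 22 infected
Step 3: +11 new -> 33 infected
Step 4: +8 new -> 41 infected
Step 5: +7 new -> 48 infected
Step 6: +6 new -> 54 infected
Step 7: +3 new -> 57 infected
Step 8: +1 new -> 58 infected
Step 9: +0 new -> 58 infected

Answer: 58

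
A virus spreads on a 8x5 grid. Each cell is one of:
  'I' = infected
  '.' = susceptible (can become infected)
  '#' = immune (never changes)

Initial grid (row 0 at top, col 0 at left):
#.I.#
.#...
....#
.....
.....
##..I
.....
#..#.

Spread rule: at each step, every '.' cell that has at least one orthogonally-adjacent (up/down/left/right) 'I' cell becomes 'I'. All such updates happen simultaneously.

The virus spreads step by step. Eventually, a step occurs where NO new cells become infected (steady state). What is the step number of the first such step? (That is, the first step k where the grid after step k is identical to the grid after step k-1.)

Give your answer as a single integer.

Step 0 (initial): 2 infected
Step 1: +6 new -> 8 infected
Step 2: +7 new -> 15 infected
Step 3: +7 new -> 22 infected
Step 4: +5 new -> 27 infected
Step 5: +5 new -> 32 infected
Step 6: +0 new -> 32 infected

Answer: 6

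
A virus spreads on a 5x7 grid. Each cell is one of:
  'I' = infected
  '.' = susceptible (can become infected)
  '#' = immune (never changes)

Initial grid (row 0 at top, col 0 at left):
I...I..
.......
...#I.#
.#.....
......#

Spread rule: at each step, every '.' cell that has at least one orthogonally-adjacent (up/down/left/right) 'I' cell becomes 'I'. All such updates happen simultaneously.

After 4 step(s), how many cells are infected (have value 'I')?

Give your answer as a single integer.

Step 0 (initial): 3 infected
Step 1: +7 new -> 10 infected
Step 2: +9 new -> 19 infected
Step 3: +8 new -> 27 infected
Step 4: +3 new -> 30 infected

Answer: 30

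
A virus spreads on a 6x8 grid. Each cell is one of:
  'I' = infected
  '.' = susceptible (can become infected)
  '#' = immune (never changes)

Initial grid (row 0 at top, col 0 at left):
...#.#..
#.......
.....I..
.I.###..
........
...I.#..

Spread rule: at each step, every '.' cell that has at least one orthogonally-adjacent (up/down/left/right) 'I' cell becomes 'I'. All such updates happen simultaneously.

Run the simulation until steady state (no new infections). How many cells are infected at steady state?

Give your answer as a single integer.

Step 0 (initial): 3 infected
Step 1: +10 new -> 13 infected
Step 2: +12 new -> 25 infected
Step 3: +10 new -> 35 infected
Step 4: +5 new -> 40 infected
Step 5: +1 new -> 41 infected
Step 6: +0 new -> 41 infected

Answer: 41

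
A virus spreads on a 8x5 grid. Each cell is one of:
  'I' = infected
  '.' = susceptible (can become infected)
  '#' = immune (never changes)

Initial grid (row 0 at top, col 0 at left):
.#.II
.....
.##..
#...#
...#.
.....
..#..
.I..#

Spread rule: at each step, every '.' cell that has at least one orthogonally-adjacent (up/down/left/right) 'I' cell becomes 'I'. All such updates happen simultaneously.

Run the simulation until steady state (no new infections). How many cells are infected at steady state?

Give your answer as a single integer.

Answer: 32

Derivation:
Step 0 (initial): 3 infected
Step 1: +6 new -> 9 infected
Step 2: +6 new -> 15 infected
Step 3: +6 new -> 21 infected
Step 4: +7 new -> 28 infected
Step 5: +3 new -> 31 infected
Step 6: +1 new -> 32 infected
Step 7: +0 new -> 32 infected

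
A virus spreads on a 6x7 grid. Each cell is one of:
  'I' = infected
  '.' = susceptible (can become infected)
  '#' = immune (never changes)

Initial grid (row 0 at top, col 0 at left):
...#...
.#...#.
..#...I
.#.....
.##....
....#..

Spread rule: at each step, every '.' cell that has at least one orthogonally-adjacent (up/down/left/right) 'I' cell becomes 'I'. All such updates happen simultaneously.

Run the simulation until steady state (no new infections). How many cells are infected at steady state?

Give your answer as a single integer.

Answer: 34

Derivation:
Step 0 (initial): 1 infected
Step 1: +3 new -> 4 infected
Step 2: +4 new -> 8 infected
Step 3: +6 new -> 14 infected
Step 4: +5 new -> 19 infected
Step 5: +3 new -> 22 infected
Step 6: +2 new -> 24 infected
Step 7: +2 new -> 26 infected
Step 8: +2 new -> 28 infected
Step 9: +2 new -> 30 infected
Step 10: +2 new -> 32 infected
Step 11: +2 new -> 34 infected
Step 12: +0 new -> 34 infected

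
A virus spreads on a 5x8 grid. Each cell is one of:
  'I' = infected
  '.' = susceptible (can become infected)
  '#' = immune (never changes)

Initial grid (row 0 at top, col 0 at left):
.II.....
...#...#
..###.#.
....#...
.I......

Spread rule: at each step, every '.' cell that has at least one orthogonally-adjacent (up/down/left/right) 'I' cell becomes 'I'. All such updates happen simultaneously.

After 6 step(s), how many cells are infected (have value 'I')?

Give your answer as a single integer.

Step 0 (initial): 3 infected
Step 1: +7 new -> 10 infected
Step 2: +6 new -> 16 infected
Step 3: +5 new -> 21 infected
Step 4: +3 new -> 24 infected
Step 5: +5 new -> 29 infected
Step 6: +2 new -> 31 infected

Answer: 31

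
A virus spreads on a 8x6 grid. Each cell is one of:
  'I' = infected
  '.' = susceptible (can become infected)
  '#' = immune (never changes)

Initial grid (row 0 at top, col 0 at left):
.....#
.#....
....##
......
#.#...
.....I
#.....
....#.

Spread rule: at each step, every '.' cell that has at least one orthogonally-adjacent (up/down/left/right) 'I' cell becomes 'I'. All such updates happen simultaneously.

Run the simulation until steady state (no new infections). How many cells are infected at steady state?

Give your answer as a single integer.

Step 0 (initial): 1 infected
Step 1: +3 new -> 4 infected
Step 2: +5 new -> 9 infected
Step 3: +4 new -> 13 infected
Step 4: +4 new -> 17 infected
Step 5: +6 new -> 23 infected
Step 6: +4 new -> 27 infected
Step 7: +6 new -> 33 infected
Step 8: +4 new -> 37 infected
Step 9: +2 new -> 39 infected
Step 10: +1 new -> 40 infected
Step 11: +0 new -> 40 infected

Answer: 40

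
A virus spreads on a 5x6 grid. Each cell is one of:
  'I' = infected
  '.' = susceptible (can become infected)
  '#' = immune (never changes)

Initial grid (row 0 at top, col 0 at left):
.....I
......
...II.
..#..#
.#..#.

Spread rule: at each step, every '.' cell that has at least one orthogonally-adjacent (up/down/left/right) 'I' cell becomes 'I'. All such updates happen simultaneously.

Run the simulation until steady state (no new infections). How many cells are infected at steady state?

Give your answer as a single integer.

Step 0 (initial): 3 infected
Step 1: +8 new -> 11 infected
Step 2: +4 new -> 15 infected
Step 3: +5 new -> 20 infected
Step 4: +3 new -> 23 infected
Step 5: +2 new -> 25 infected
Step 6: +0 new -> 25 infected

Answer: 25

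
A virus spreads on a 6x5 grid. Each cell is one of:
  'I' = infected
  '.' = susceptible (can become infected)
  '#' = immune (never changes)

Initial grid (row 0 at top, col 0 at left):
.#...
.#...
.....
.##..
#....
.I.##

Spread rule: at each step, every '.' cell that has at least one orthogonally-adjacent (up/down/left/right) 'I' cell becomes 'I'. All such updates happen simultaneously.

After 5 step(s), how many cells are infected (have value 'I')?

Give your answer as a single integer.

Answer: 10

Derivation:
Step 0 (initial): 1 infected
Step 1: +3 new -> 4 infected
Step 2: +1 new -> 5 infected
Step 3: +1 new -> 6 infected
Step 4: +2 new -> 8 infected
Step 5: +2 new -> 10 infected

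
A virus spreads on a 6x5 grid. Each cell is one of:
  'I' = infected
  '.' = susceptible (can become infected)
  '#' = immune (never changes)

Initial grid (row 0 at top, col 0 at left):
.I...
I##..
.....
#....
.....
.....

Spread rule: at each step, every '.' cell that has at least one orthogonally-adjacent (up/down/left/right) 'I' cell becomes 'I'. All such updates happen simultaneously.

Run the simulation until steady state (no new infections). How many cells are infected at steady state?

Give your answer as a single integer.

Answer: 27

Derivation:
Step 0 (initial): 2 infected
Step 1: +3 new -> 5 infected
Step 2: +2 new -> 7 infected
Step 3: +4 new -> 11 infected
Step 4: +4 new -> 15 infected
Step 5: +5 new -> 20 infected
Step 6: +4 new -> 24 infected
Step 7: +2 new -> 26 infected
Step 8: +1 new -> 27 infected
Step 9: +0 new -> 27 infected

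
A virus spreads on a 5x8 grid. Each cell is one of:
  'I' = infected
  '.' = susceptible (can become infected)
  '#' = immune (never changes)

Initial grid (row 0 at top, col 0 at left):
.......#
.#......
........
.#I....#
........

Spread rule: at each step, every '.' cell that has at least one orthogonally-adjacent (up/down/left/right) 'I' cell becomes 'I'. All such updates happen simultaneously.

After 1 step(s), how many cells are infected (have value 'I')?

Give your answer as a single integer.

Step 0 (initial): 1 infected
Step 1: +3 new -> 4 infected

Answer: 4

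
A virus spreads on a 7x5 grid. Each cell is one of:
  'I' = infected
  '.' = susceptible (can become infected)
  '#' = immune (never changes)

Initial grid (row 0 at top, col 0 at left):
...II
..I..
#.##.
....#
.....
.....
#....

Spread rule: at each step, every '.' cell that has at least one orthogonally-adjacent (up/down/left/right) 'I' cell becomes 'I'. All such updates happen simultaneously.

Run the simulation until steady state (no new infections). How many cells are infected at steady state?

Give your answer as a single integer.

Answer: 30

Derivation:
Step 0 (initial): 3 infected
Step 1: +4 new -> 7 infected
Step 2: +4 new -> 11 infected
Step 3: +2 new -> 13 infected
Step 4: +3 new -> 16 infected
Step 5: +4 new -> 20 infected
Step 6: +4 new -> 24 infected
Step 7: +3 new -> 27 infected
Step 8: +2 new -> 29 infected
Step 9: +1 new -> 30 infected
Step 10: +0 new -> 30 infected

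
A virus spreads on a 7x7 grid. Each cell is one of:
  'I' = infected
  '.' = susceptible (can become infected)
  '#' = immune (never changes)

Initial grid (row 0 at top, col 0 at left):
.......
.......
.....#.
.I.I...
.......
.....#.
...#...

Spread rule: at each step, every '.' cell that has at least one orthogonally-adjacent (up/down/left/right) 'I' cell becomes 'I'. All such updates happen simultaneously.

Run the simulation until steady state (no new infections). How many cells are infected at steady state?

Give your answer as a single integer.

Step 0 (initial): 2 infected
Step 1: +7 new -> 9 infected
Step 2: +11 new -> 20 infected
Step 3: +11 new -> 31 infected
Step 4: +9 new -> 40 infected
Step 5: +4 new -> 44 infected
Step 6: +2 new -> 46 infected
Step 7: +0 new -> 46 infected

Answer: 46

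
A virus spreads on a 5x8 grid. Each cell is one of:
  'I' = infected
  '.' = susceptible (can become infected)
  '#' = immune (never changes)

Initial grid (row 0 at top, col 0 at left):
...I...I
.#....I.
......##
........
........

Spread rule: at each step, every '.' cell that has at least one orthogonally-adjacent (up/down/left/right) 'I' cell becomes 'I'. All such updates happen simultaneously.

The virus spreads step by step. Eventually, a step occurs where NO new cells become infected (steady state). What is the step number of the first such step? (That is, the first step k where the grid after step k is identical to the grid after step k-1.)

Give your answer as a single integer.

Step 0 (initial): 3 infected
Step 1: +6 new -> 9 infected
Step 2: +6 new -> 15 infected
Step 3: +5 new -> 20 infected
Step 4: +7 new -> 27 infected
Step 5: +6 new -> 33 infected
Step 6: +3 new -> 36 infected
Step 7: +1 new -> 37 infected
Step 8: +0 new -> 37 infected

Answer: 8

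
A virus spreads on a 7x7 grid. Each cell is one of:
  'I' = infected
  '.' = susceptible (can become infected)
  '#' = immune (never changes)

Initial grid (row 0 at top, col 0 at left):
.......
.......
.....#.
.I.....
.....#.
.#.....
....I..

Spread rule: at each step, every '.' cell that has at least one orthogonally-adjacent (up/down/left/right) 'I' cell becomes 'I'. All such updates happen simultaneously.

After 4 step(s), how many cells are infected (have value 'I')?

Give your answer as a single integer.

Answer: 37

Derivation:
Step 0 (initial): 2 infected
Step 1: +7 new -> 9 infected
Step 2: +11 new -> 20 infected
Step 3: +10 new -> 30 infected
Step 4: +7 new -> 37 infected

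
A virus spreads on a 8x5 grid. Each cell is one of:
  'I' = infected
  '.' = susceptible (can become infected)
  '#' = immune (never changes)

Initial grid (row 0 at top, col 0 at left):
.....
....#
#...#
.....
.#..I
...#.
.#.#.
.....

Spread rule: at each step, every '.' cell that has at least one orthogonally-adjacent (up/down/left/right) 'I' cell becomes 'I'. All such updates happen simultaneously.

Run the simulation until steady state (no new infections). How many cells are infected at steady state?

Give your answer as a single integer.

Step 0 (initial): 1 infected
Step 1: +3 new -> 4 infected
Step 2: +3 new -> 7 infected
Step 3: +4 new -> 11 infected
Step 4: +6 new -> 17 infected
Step 5: +6 new -> 23 infected
Step 6: +6 new -> 29 infected
Step 7: +3 new -> 32 infected
Step 8: +1 new -> 33 infected
Step 9: +0 new -> 33 infected

Answer: 33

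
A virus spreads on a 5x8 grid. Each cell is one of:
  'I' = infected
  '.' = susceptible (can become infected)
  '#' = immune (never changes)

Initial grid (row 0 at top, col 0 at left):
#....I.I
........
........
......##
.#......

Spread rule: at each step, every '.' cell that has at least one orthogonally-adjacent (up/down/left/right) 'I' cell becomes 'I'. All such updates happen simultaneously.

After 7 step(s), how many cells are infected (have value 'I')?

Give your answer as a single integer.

Answer: 34

Derivation:
Step 0 (initial): 2 infected
Step 1: +4 new -> 6 infected
Step 2: +5 new -> 11 infected
Step 3: +5 new -> 16 infected
Step 4: +5 new -> 21 infected
Step 5: +5 new -> 26 infected
Step 6: +5 new -> 31 infected
Step 7: +3 new -> 34 infected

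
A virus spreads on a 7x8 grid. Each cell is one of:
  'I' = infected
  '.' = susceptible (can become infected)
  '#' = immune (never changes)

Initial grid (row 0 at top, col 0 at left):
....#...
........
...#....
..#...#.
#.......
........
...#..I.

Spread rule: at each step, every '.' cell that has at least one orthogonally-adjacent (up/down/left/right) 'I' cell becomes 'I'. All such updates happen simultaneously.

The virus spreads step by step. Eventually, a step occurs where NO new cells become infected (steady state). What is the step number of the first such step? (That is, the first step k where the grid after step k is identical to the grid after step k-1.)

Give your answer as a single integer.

Answer: 13

Derivation:
Step 0 (initial): 1 infected
Step 1: +3 new -> 4 infected
Step 2: +4 new -> 8 infected
Step 3: +3 new -> 11 infected
Step 4: +4 new -> 15 infected
Step 5: +5 new -> 20 infected
Step 6: +8 new -> 28 infected
Step 7: +7 new -> 35 infected
Step 8: +4 new -> 39 infected
Step 9: +4 new -> 43 infected
Step 10: +4 new -> 47 infected
Step 11: +2 new -> 49 infected
Step 12: +1 new -> 50 infected
Step 13: +0 new -> 50 infected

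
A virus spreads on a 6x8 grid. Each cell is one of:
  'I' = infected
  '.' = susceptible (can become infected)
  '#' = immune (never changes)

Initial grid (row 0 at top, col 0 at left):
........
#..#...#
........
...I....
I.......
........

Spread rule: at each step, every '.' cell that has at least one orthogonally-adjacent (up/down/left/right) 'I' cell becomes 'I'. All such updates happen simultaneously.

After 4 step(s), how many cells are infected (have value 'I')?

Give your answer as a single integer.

Step 0 (initial): 2 infected
Step 1: +7 new -> 9 infected
Step 2: +9 new -> 18 infected
Step 3: +8 new -> 26 infected
Step 4: +8 new -> 34 infected

Answer: 34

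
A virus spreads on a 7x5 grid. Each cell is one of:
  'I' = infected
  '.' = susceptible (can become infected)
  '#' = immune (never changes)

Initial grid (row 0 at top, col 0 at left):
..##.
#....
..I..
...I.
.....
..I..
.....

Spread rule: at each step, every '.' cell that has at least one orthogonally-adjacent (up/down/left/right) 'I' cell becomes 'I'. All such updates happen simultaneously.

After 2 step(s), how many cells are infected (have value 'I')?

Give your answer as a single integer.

Step 0 (initial): 3 infected
Step 1: +10 new -> 13 infected
Step 2: +11 new -> 24 infected

Answer: 24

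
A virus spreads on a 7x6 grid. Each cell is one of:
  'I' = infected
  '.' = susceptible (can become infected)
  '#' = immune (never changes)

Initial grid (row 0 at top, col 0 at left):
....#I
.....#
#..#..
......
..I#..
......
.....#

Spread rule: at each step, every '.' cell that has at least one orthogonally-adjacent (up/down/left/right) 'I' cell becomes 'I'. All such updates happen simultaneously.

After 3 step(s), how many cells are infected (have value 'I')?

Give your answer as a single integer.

Answer: 20

Derivation:
Step 0 (initial): 2 infected
Step 1: +3 new -> 5 infected
Step 2: +7 new -> 12 infected
Step 3: +8 new -> 20 infected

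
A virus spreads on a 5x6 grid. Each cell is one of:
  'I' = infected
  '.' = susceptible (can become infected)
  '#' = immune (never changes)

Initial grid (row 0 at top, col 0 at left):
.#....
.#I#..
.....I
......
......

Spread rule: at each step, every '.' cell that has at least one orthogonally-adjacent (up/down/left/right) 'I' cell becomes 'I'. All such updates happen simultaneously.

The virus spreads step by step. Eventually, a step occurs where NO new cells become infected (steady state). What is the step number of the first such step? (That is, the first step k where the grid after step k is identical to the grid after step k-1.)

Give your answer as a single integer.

Answer: 6

Derivation:
Step 0 (initial): 2 infected
Step 1: +5 new -> 7 infected
Step 2: +8 new -> 15 infected
Step 3: +6 new -> 21 infected
Step 4: +4 new -> 25 infected
Step 5: +2 new -> 27 infected
Step 6: +0 new -> 27 infected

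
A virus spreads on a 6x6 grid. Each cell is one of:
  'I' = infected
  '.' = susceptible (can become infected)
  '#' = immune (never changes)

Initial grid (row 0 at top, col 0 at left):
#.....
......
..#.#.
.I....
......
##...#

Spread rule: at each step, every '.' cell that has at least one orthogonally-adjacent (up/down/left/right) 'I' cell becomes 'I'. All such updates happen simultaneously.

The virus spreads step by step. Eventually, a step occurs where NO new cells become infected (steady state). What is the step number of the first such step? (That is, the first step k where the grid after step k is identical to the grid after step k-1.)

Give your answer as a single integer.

Step 0 (initial): 1 infected
Step 1: +4 new -> 5 infected
Step 2: +5 new -> 10 infected
Step 3: +7 new -> 17 infected
Step 4: +5 new -> 22 infected
Step 5: +5 new -> 27 infected
Step 6: +2 new -> 29 infected
Step 7: +1 new -> 30 infected
Step 8: +0 new -> 30 infected

Answer: 8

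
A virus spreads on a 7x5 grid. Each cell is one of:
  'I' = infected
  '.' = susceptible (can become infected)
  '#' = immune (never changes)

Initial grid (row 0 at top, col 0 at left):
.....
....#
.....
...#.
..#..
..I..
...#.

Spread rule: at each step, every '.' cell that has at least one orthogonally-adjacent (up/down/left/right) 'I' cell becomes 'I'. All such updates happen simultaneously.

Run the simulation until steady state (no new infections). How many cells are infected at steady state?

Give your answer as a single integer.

Step 0 (initial): 1 infected
Step 1: +3 new -> 4 infected
Step 2: +5 new -> 9 infected
Step 3: +5 new -> 14 infected
Step 4: +4 new -> 18 infected
Step 5: +4 new -> 22 infected
Step 6: +4 new -> 26 infected
Step 7: +3 new -> 29 infected
Step 8: +1 new -> 30 infected
Step 9: +1 new -> 31 infected
Step 10: +0 new -> 31 infected

Answer: 31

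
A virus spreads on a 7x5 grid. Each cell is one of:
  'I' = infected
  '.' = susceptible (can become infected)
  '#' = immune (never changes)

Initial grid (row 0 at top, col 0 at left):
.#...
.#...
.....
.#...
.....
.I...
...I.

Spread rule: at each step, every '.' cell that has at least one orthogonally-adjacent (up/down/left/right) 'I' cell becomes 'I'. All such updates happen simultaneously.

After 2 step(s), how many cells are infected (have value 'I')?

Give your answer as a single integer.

Answer: 14

Derivation:
Step 0 (initial): 2 infected
Step 1: +7 new -> 9 infected
Step 2: +5 new -> 14 infected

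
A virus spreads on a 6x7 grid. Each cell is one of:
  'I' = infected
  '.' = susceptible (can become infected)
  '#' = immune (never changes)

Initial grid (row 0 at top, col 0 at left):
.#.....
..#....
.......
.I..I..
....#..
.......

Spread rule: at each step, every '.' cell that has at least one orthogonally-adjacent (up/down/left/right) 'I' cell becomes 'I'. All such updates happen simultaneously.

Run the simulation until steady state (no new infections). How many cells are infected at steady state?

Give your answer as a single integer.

Answer: 39

Derivation:
Step 0 (initial): 2 infected
Step 1: +7 new -> 9 infected
Step 2: +12 new -> 21 infected
Step 3: +10 new -> 31 infected
Step 4: +6 new -> 37 infected
Step 5: +2 new -> 39 infected
Step 6: +0 new -> 39 infected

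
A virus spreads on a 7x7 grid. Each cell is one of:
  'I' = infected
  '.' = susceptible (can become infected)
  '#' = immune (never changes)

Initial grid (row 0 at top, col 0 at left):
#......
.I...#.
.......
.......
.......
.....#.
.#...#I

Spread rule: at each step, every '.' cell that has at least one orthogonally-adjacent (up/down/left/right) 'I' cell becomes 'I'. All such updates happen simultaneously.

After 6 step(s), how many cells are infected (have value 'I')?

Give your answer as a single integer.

Step 0 (initial): 2 infected
Step 1: +5 new -> 7 infected
Step 2: +6 new -> 13 infected
Step 3: +8 new -> 21 infected
Step 4: +9 new -> 30 infected
Step 5: +8 new -> 38 infected
Step 6: +5 new -> 43 infected

Answer: 43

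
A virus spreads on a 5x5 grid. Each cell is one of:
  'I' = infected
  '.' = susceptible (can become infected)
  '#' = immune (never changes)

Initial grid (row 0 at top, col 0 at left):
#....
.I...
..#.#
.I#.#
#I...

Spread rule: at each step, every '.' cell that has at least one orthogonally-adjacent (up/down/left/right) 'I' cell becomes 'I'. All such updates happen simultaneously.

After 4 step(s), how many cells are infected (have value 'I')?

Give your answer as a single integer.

Step 0 (initial): 3 infected
Step 1: +6 new -> 9 infected
Step 2: +4 new -> 13 infected
Step 3: +5 new -> 18 infected
Step 4: +1 new -> 19 infected

Answer: 19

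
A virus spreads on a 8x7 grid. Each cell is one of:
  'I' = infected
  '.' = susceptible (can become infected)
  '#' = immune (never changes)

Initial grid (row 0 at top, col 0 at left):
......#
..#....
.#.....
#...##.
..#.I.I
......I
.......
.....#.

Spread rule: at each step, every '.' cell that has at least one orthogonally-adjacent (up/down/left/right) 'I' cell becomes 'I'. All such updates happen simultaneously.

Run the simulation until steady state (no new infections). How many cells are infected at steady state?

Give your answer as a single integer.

Step 0 (initial): 3 infected
Step 1: +6 new -> 9 infected
Step 2: +6 new -> 15 infected
Step 3: +7 new -> 22 infected
Step 4: +8 new -> 30 infected
Step 5: +7 new -> 37 infected
Step 6: +5 new -> 42 infected
Step 7: +2 new -> 44 infected
Step 8: +2 new -> 46 infected
Step 9: +1 new -> 47 infected
Step 10: +1 new -> 48 infected
Step 11: +0 new -> 48 infected

Answer: 48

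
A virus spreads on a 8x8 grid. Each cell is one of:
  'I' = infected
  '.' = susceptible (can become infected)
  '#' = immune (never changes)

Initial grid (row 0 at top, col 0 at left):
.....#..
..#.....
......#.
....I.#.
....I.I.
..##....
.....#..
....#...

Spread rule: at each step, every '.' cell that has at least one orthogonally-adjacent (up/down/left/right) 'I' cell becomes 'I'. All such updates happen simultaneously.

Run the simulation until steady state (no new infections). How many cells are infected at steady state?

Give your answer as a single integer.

Step 0 (initial): 3 infected
Step 1: +8 new -> 11 infected
Step 2: +10 new -> 21 infected
Step 3: +10 new -> 31 infected
Step 4: +11 new -> 42 infected
Step 5: +8 new -> 50 infected
Step 6: +4 new -> 54 infected
Step 7: +2 new -> 56 infected
Step 8: +0 new -> 56 infected

Answer: 56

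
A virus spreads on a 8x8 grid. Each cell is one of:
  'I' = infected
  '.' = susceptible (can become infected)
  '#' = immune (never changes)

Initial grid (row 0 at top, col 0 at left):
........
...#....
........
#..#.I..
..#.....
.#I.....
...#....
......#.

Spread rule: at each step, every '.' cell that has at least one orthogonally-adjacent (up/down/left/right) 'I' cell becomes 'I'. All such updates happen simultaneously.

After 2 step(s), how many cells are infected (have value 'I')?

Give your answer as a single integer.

Answer: 19

Derivation:
Step 0 (initial): 2 infected
Step 1: +6 new -> 8 infected
Step 2: +11 new -> 19 infected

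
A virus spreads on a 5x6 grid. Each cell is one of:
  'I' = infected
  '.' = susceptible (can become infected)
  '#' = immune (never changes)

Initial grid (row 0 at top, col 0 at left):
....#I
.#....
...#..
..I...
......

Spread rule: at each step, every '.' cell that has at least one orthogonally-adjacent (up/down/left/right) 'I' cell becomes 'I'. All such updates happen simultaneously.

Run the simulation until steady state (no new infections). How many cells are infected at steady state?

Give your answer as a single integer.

Answer: 27

Derivation:
Step 0 (initial): 2 infected
Step 1: +5 new -> 7 infected
Step 2: +8 new -> 15 infected
Step 3: +7 new -> 22 infected
Step 4: +4 new -> 26 infected
Step 5: +1 new -> 27 infected
Step 6: +0 new -> 27 infected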